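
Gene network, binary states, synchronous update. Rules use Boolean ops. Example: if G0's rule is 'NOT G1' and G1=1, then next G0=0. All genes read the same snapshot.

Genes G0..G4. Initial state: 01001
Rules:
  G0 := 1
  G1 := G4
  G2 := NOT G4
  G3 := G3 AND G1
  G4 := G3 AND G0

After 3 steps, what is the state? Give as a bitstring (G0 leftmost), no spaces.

Step 1: G0=1(const) G1=G4=1 G2=NOT G4=NOT 1=0 G3=G3&G1=0&1=0 G4=G3&G0=0&0=0 -> 11000
Step 2: G0=1(const) G1=G4=0 G2=NOT G4=NOT 0=1 G3=G3&G1=0&1=0 G4=G3&G0=0&1=0 -> 10100
Step 3: G0=1(const) G1=G4=0 G2=NOT G4=NOT 0=1 G3=G3&G1=0&0=0 G4=G3&G0=0&1=0 -> 10100

10100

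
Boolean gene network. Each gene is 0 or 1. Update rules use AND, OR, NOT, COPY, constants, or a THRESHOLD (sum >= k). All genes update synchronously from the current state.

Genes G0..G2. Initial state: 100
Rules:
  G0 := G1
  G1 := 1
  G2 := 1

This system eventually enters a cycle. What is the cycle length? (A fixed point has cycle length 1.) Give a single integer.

Step 0: 100
Step 1: G0=G1=0 G1=1(const) G2=1(const) -> 011
Step 2: G0=G1=1 G1=1(const) G2=1(const) -> 111
Step 3: G0=G1=1 G1=1(const) G2=1(const) -> 111
State from step 3 equals state from step 2 -> cycle length 1

Answer: 1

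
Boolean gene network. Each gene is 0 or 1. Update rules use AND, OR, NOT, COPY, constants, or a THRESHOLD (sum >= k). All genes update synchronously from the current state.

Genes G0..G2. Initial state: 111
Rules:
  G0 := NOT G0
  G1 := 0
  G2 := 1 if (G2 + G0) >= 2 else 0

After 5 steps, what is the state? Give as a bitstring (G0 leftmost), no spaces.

Step 1: G0=NOT G0=NOT 1=0 G1=0(const) G2=(1+1>=2)=1 -> 001
Step 2: G0=NOT G0=NOT 0=1 G1=0(const) G2=(1+0>=2)=0 -> 100
Step 3: G0=NOT G0=NOT 1=0 G1=0(const) G2=(0+1>=2)=0 -> 000
Step 4: G0=NOT G0=NOT 0=1 G1=0(const) G2=(0+0>=2)=0 -> 100
Step 5: G0=NOT G0=NOT 1=0 G1=0(const) G2=(0+1>=2)=0 -> 000

000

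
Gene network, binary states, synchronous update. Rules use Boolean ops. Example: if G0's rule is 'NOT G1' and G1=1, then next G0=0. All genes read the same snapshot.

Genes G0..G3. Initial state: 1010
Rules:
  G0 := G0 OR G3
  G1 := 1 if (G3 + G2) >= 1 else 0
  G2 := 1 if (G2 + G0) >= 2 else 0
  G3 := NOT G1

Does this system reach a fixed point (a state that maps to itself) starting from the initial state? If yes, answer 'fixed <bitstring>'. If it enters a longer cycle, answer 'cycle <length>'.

Step 0: 1010
Step 1: G0=G0|G3=1|0=1 G1=(0+1>=1)=1 G2=(1+1>=2)=1 G3=NOT G1=NOT 0=1 -> 1111
Step 2: G0=G0|G3=1|1=1 G1=(1+1>=1)=1 G2=(1+1>=2)=1 G3=NOT G1=NOT 1=0 -> 1110
Step 3: G0=G0|G3=1|0=1 G1=(0+1>=1)=1 G2=(1+1>=2)=1 G3=NOT G1=NOT 1=0 -> 1110
Fixed point reached at step 2: 1110

Answer: fixed 1110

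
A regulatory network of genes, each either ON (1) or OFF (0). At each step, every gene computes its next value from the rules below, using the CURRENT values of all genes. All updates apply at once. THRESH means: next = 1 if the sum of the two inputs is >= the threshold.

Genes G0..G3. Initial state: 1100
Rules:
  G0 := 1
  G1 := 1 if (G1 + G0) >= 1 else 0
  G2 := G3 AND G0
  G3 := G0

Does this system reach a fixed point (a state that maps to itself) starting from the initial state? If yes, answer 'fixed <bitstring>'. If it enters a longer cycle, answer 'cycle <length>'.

Answer: fixed 1111

Derivation:
Step 0: 1100
Step 1: G0=1(const) G1=(1+1>=1)=1 G2=G3&G0=0&1=0 G3=G0=1 -> 1101
Step 2: G0=1(const) G1=(1+1>=1)=1 G2=G3&G0=1&1=1 G3=G0=1 -> 1111
Step 3: G0=1(const) G1=(1+1>=1)=1 G2=G3&G0=1&1=1 G3=G0=1 -> 1111
Fixed point reached at step 2: 1111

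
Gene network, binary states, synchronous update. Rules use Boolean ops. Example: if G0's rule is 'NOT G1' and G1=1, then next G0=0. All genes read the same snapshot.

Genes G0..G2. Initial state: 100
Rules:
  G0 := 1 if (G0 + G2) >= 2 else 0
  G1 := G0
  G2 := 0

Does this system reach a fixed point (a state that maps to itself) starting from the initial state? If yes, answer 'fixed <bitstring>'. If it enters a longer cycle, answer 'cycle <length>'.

Step 0: 100
Step 1: G0=(1+0>=2)=0 G1=G0=1 G2=0(const) -> 010
Step 2: G0=(0+0>=2)=0 G1=G0=0 G2=0(const) -> 000
Step 3: G0=(0+0>=2)=0 G1=G0=0 G2=0(const) -> 000
Fixed point reached at step 2: 000

Answer: fixed 000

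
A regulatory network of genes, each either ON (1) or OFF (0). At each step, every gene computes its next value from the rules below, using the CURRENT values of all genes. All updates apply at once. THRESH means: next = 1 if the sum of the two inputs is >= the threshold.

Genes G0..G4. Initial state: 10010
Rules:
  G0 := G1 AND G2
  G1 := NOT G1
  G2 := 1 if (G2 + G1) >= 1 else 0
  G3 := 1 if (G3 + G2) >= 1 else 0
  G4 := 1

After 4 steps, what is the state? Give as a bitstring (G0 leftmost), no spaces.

Step 1: G0=G1&G2=0&0=0 G1=NOT G1=NOT 0=1 G2=(0+0>=1)=0 G3=(1+0>=1)=1 G4=1(const) -> 01011
Step 2: G0=G1&G2=1&0=0 G1=NOT G1=NOT 1=0 G2=(0+1>=1)=1 G3=(1+0>=1)=1 G4=1(const) -> 00111
Step 3: G0=G1&G2=0&1=0 G1=NOT G1=NOT 0=1 G2=(1+0>=1)=1 G3=(1+1>=1)=1 G4=1(const) -> 01111
Step 4: G0=G1&G2=1&1=1 G1=NOT G1=NOT 1=0 G2=(1+1>=1)=1 G3=(1+1>=1)=1 G4=1(const) -> 10111

10111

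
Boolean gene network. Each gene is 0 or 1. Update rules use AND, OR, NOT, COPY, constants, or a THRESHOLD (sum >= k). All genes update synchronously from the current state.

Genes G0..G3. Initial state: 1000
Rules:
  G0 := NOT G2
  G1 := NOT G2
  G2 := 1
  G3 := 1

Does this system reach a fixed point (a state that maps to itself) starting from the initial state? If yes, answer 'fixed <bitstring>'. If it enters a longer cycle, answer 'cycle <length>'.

Answer: fixed 0011

Derivation:
Step 0: 1000
Step 1: G0=NOT G2=NOT 0=1 G1=NOT G2=NOT 0=1 G2=1(const) G3=1(const) -> 1111
Step 2: G0=NOT G2=NOT 1=0 G1=NOT G2=NOT 1=0 G2=1(const) G3=1(const) -> 0011
Step 3: G0=NOT G2=NOT 1=0 G1=NOT G2=NOT 1=0 G2=1(const) G3=1(const) -> 0011
Fixed point reached at step 2: 0011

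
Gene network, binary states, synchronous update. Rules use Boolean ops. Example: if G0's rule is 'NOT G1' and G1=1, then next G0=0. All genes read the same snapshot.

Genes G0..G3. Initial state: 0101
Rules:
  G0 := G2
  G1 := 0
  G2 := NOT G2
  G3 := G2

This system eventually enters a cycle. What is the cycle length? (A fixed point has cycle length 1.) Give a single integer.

Step 0: 0101
Step 1: G0=G2=0 G1=0(const) G2=NOT G2=NOT 0=1 G3=G2=0 -> 0010
Step 2: G0=G2=1 G1=0(const) G2=NOT G2=NOT 1=0 G3=G2=1 -> 1001
Step 3: G0=G2=0 G1=0(const) G2=NOT G2=NOT 0=1 G3=G2=0 -> 0010
State from step 3 equals state from step 1 -> cycle length 2

Answer: 2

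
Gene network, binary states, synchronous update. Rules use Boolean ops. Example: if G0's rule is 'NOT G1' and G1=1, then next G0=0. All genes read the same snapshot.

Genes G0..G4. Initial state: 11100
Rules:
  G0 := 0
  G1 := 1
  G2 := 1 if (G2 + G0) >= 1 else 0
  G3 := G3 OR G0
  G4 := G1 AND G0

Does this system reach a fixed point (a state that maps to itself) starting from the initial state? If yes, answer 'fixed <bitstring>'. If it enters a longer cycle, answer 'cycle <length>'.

Answer: fixed 01110

Derivation:
Step 0: 11100
Step 1: G0=0(const) G1=1(const) G2=(1+1>=1)=1 G3=G3|G0=0|1=1 G4=G1&G0=1&1=1 -> 01111
Step 2: G0=0(const) G1=1(const) G2=(1+0>=1)=1 G3=G3|G0=1|0=1 G4=G1&G0=1&0=0 -> 01110
Step 3: G0=0(const) G1=1(const) G2=(1+0>=1)=1 G3=G3|G0=1|0=1 G4=G1&G0=1&0=0 -> 01110
Fixed point reached at step 2: 01110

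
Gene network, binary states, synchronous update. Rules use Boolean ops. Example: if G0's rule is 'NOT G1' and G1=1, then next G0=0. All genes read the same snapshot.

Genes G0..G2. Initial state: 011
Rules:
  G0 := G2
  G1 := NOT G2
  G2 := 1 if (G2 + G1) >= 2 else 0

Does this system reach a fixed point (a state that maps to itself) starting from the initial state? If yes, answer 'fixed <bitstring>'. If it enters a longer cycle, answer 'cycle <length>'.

Answer: fixed 010

Derivation:
Step 0: 011
Step 1: G0=G2=1 G1=NOT G2=NOT 1=0 G2=(1+1>=2)=1 -> 101
Step 2: G0=G2=1 G1=NOT G2=NOT 1=0 G2=(1+0>=2)=0 -> 100
Step 3: G0=G2=0 G1=NOT G2=NOT 0=1 G2=(0+0>=2)=0 -> 010
Step 4: G0=G2=0 G1=NOT G2=NOT 0=1 G2=(0+1>=2)=0 -> 010
Fixed point reached at step 3: 010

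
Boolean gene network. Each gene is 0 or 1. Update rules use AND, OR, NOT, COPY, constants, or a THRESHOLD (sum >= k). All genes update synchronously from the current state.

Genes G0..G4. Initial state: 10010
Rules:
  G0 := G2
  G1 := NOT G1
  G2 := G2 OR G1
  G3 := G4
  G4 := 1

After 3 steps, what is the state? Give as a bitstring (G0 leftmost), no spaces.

Step 1: G0=G2=0 G1=NOT G1=NOT 0=1 G2=G2|G1=0|0=0 G3=G4=0 G4=1(const) -> 01001
Step 2: G0=G2=0 G1=NOT G1=NOT 1=0 G2=G2|G1=0|1=1 G3=G4=1 G4=1(const) -> 00111
Step 3: G0=G2=1 G1=NOT G1=NOT 0=1 G2=G2|G1=1|0=1 G3=G4=1 G4=1(const) -> 11111

11111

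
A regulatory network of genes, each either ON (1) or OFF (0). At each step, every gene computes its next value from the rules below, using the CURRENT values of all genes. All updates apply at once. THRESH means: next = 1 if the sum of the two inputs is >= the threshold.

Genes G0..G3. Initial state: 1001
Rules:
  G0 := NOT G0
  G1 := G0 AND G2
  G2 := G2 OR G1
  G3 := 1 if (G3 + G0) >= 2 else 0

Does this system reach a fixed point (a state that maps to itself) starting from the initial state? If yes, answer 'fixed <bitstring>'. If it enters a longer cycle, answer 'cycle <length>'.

Step 0: 1001
Step 1: G0=NOT G0=NOT 1=0 G1=G0&G2=1&0=0 G2=G2|G1=0|0=0 G3=(1+1>=2)=1 -> 0001
Step 2: G0=NOT G0=NOT 0=1 G1=G0&G2=0&0=0 G2=G2|G1=0|0=0 G3=(1+0>=2)=0 -> 1000
Step 3: G0=NOT G0=NOT 1=0 G1=G0&G2=1&0=0 G2=G2|G1=0|0=0 G3=(0+1>=2)=0 -> 0000
Step 4: G0=NOT G0=NOT 0=1 G1=G0&G2=0&0=0 G2=G2|G1=0|0=0 G3=(0+0>=2)=0 -> 1000
Cycle of length 2 starting at step 2 -> no fixed point

Answer: cycle 2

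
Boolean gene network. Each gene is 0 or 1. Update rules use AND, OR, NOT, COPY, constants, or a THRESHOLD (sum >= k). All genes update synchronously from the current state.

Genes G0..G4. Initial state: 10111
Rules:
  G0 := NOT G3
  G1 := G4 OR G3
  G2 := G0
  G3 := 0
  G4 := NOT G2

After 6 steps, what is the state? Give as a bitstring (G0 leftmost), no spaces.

Step 1: G0=NOT G3=NOT 1=0 G1=G4|G3=1|1=1 G2=G0=1 G3=0(const) G4=NOT G2=NOT 1=0 -> 01100
Step 2: G0=NOT G3=NOT 0=1 G1=G4|G3=0|0=0 G2=G0=0 G3=0(const) G4=NOT G2=NOT 1=0 -> 10000
Step 3: G0=NOT G3=NOT 0=1 G1=G4|G3=0|0=0 G2=G0=1 G3=0(const) G4=NOT G2=NOT 0=1 -> 10101
Step 4: G0=NOT G3=NOT 0=1 G1=G4|G3=1|0=1 G2=G0=1 G3=0(const) G4=NOT G2=NOT 1=0 -> 11100
Step 5: G0=NOT G3=NOT 0=1 G1=G4|G3=0|0=0 G2=G0=1 G3=0(const) G4=NOT G2=NOT 1=0 -> 10100
Step 6: G0=NOT G3=NOT 0=1 G1=G4|G3=0|0=0 G2=G0=1 G3=0(const) G4=NOT G2=NOT 1=0 -> 10100

10100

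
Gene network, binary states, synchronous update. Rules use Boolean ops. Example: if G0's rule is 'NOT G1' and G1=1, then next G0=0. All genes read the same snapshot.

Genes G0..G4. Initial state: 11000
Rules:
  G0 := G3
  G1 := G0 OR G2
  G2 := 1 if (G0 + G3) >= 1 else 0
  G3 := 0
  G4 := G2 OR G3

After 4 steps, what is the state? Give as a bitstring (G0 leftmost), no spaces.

Step 1: G0=G3=0 G1=G0|G2=1|0=1 G2=(1+0>=1)=1 G3=0(const) G4=G2|G3=0|0=0 -> 01100
Step 2: G0=G3=0 G1=G0|G2=0|1=1 G2=(0+0>=1)=0 G3=0(const) G4=G2|G3=1|0=1 -> 01001
Step 3: G0=G3=0 G1=G0|G2=0|0=0 G2=(0+0>=1)=0 G3=0(const) G4=G2|G3=0|0=0 -> 00000
Step 4: G0=G3=0 G1=G0|G2=0|0=0 G2=(0+0>=1)=0 G3=0(const) G4=G2|G3=0|0=0 -> 00000

00000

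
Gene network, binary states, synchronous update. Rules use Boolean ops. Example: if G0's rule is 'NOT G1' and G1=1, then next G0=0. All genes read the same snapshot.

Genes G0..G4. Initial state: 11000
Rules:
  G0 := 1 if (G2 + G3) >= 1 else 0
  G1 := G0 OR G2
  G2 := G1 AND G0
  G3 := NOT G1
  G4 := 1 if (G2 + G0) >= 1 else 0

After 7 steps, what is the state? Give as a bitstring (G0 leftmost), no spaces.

Step 1: G0=(0+0>=1)=0 G1=G0|G2=1|0=1 G2=G1&G0=1&1=1 G3=NOT G1=NOT 1=0 G4=(0+1>=1)=1 -> 01101
Step 2: G0=(1+0>=1)=1 G1=G0|G2=0|1=1 G2=G1&G0=1&0=0 G3=NOT G1=NOT 1=0 G4=(1+0>=1)=1 -> 11001
Step 3: G0=(0+0>=1)=0 G1=G0|G2=1|0=1 G2=G1&G0=1&1=1 G3=NOT G1=NOT 1=0 G4=(0+1>=1)=1 -> 01101
Step 4: G0=(1+0>=1)=1 G1=G0|G2=0|1=1 G2=G1&G0=1&0=0 G3=NOT G1=NOT 1=0 G4=(1+0>=1)=1 -> 11001
Step 5: G0=(0+0>=1)=0 G1=G0|G2=1|0=1 G2=G1&G0=1&1=1 G3=NOT G1=NOT 1=0 G4=(0+1>=1)=1 -> 01101
Step 6: G0=(1+0>=1)=1 G1=G0|G2=0|1=1 G2=G1&G0=1&0=0 G3=NOT G1=NOT 1=0 G4=(1+0>=1)=1 -> 11001
Step 7: G0=(0+0>=1)=0 G1=G0|G2=1|0=1 G2=G1&G0=1&1=1 G3=NOT G1=NOT 1=0 G4=(0+1>=1)=1 -> 01101

01101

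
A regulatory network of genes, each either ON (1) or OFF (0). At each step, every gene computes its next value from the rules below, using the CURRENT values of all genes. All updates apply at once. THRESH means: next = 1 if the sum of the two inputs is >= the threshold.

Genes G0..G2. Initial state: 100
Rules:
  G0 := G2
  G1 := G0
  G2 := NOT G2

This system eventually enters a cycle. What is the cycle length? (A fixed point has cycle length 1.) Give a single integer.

Answer: 2

Derivation:
Step 0: 100
Step 1: G0=G2=0 G1=G0=1 G2=NOT G2=NOT 0=1 -> 011
Step 2: G0=G2=1 G1=G0=0 G2=NOT G2=NOT 1=0 -> 100
State from step 2 equals state from step 0 -> cycle length 2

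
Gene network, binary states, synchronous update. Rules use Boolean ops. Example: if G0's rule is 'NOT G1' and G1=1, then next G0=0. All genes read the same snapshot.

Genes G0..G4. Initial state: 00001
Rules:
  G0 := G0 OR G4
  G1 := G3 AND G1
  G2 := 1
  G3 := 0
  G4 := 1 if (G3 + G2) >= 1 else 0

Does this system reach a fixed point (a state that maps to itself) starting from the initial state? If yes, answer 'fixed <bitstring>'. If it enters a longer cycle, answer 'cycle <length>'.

Answer: fixed 10101

Derivation:
Step 0: 00001
Step 1: G0=G0|G4=0|1=1 G1=G3&G1=0&0=0 G2=1(const) G3=0(const) G4=(0+0>=1)=0 -> 10100
Step 2: G0=G0|G4=1|0=1 G1=G3&G1=0&0=0 G2=1(const) G3=0(const) G4=(0+1>=1)=1 -> 10101
Step 3: G0=G0|G4=1|1=1 G1=G3&G1=0&0=0 G2=1(const) G3=0(const) G4=(0+1>=1)=1 -> 10101
Fixed point reached at step 2: 10101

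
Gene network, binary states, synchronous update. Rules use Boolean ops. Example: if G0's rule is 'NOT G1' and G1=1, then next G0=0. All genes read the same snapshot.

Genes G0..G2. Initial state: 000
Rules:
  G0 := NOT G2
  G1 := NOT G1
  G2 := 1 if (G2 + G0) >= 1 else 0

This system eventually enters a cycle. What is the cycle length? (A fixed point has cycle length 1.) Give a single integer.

Answer: 2

Derivation:
Step 0: 000
Step 1: G0=NOT G2=NOT 0=1 G1=NOT G1=NOT 0=1 G2=(0+0>=1)=0 -> 110
Step 2: G0=NOT G2=NOT 0=1 G1=NOT G1=NOT 1=0 G2=(0+1>=1)=1 -> 101
Step 3: G0=NOT G2=NOT 1=0 G1=NOT G1=NOT 0=1 G2=(1+1>=1)=1 -> 011
Step 4: G0=NOT G2=NOT 1=0 G1=NOT G1=NOT 1=0 G2=(1+0>=1)=1 -> 001
Step 5: G0=NOT G2=NOT 1=0 G1=NOT G1=NOT 0=1 G2=(1+0>=1)=1 -> 011
State from step 5 equals state from step 3 -> cycle length 2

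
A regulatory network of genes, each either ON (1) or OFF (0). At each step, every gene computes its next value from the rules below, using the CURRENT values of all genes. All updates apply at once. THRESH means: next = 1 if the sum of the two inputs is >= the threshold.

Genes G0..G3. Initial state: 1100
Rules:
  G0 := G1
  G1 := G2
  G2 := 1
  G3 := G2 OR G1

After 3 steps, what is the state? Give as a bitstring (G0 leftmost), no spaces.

Step 1: G0=G1=1 G1=G2=0 G2=1(const) G3=G2|G1=0|1=1 -> 1011
Step 2: G0=G1=0 G1=G2=1 G2=1(const) G3=G2|G1=1|0=1 -> 0111
Step 3: G0=G1=1 G1=G2=1 G2=1(const) G3=G2|G1=1|1=1 -> 1111

1111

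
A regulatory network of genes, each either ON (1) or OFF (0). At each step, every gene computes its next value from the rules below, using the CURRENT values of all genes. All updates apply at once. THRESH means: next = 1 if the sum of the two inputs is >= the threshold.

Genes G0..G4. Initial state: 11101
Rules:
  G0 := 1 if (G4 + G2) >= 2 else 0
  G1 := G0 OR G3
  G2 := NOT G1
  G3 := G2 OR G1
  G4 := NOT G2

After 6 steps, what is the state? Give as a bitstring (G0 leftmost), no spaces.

Step 1: G0=(1+1>=2)=1 G1=G0|G3=1|0=1 G2=NOT G1=NOT 1=0 G3=G2|G1=1|1=1 G4=NOT G2=NOT 1=0 -> 11010
Step 2: G0=(0+0>=2)=0 G1=G0|G3=1|1=1 G2=NOT G1=NOT 1=0 G3=G2|G1=0|1=1 G4=NOT G2=NOT 0=1 -> 01011
Step 3: G0=(1+0>=2)=0 G1=G0|G3=0|1=1 G2=NOT G1=NOT 1=0 G3=G2|G1=0|1=1 G4=NOT G2=NOT 0=1 -> 01011
Step 4: G0=(1+0>=2)=0 G1=G0|G3=0|1=1 G2=NOT G1=NOT 1=0 G3=G2|G1=0|1=1 G4=NOT G2=NOT 0=1 -> 01011
Step 5: G0=(1+0>=2)=0 G1=G0|G3=0|1=1 G2=NOT G1=NOT 1=0 G3=G2|G1=0|1=1 G4=NOT G2=NOT 0=1 -> 01011
Step 6: G0=(1+0>=2)=0 G1=G0|G3=0|1=1 G2=NOT G1=NOT 1=0 G3=G2|G1=0|1=1 G4=NOT G2=NOT 0=1 -> 01011

01011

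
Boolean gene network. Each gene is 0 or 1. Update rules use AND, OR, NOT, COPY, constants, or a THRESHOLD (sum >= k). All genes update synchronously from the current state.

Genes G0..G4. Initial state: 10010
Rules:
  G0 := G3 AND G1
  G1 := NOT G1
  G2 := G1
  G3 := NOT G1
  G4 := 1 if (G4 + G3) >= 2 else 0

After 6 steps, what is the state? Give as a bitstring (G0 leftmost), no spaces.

Step 1: G0=G3&G1=1&0=0 G1=NOT G1=NOT 0=1 G2=G1=0 G3=NOT G1=NOT 0=1 G4=(0+1>=2)=0 -> 01010
Step 2: G0=G3&G1=1&1=1 G1=NOT G1=NOT 1=0 G2=G1=1 G3=NOT G1=NOT 1=0 G4=(0+1>=2)=0 -> 10100
Step 3: G0=G3&G1=0&0=0 G1=NOT G1=NOT 0=1 G2=G1=0 G3=NOT G1=NOT 0=1 G4=(0+0>=2)=0 -> 01010
Step 4: G0=G3&G1=1&1=1 G1=NOT G1=NOT 1=0 G2=G1=1 G3=NOT G1=NOT 1=0 G4=(0+1>=2)=0 -> 10100
Step 5: G0=G3&G1=0&0=0 G1=NOT G1=NOT 0=1 G2=G1=0 G3=NOT G1=NOT 0=1 G4=(0+0>=2)=0 -> 01010
Step 6: G0=G3&G1=1&1=1 G1=NOT G1=NOT 1=0 G2=G1=1 G3=NOT G1=NOT 1=0 G4=(0+1>=2)=0 -> 10100

10100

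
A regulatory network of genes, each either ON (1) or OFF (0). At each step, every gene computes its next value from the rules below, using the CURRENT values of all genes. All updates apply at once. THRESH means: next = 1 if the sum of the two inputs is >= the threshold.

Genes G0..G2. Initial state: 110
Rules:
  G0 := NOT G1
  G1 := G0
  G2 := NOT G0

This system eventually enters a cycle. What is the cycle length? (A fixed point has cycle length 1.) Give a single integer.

Answer: 4

Derivation:
Step 0: 110
Step 1: G0=NOT G1=NOT 1=0 G1=G0=1 G2=NOT G0=NOT 1=0 -> 010
Step 2: G0=NOT G1=NOT 1=0 G1=G0=0 G2=NOT G0=NOT 0=1 -> 001
Step 3: G0=NOT G1=NOT 0=1 G1=G0=0 G2=NOT G0=NOT 0=1 -> 101
Step 4: G0=NOT G1=NOT 0=1 G1=G0=1 G2=NOT G0=NOT 1=0 -> 110
State from step 4 equals state from step 0 -> cycle length 4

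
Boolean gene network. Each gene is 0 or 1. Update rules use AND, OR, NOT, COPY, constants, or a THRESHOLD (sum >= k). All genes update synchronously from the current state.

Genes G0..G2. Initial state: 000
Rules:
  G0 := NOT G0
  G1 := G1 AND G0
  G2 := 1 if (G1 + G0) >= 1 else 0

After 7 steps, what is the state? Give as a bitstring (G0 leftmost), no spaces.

Step 1: G0=NOT G0=NOT 0=1 G1=G1&G0=0&0=0 G2=(0+0>=1)=0 -> 100
Step 2: G0=NOT G0=NOT 1=0 G1=G1&G0=0&1=0 G2=(0+1>=1)=1 -> 001
Step 3: G0=NOT G0=NOT 0=1 G1=G1&G0=0&0=0 G2=(0+0>=1)=0 -> 100
Step 4: G0=NOT G0=NOT 1=0 G1=G1&G0=0&1=0 G2=(0+1>=1)=1 -> 001
Step 5: G0=NOT G0=NOT 0=1 G1=G1&G0=0&0=0 G2=(0+0>=1)=0 -> 100
Step 6: G0=NOT G0=NOT 1=0 G1=G1&G0=0&1=0 G2=(0+1>=1)=1 -> 001
Step 7: G0=NOT G0=NOT 0=1 G1=G1&G0=0&0=0 G2=(0+0>=1)=0 -> 100

100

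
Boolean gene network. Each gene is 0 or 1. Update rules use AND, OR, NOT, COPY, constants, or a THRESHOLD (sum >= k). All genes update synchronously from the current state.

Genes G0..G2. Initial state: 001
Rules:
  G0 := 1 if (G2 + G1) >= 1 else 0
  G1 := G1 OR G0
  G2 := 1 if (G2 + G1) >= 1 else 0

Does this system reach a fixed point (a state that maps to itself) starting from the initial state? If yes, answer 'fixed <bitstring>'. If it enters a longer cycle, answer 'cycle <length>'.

Answer: fixed 111

Derivation:
Step 0: 001
Step 1: G0=(1+0>=1)=1 G1=G1|G0=0|0=0 G2=(1+0>=1)=1 -> 101
Step 2: G0=(1+0>=1)=1 G1=G1|G0=0|1=1 G2=(1+0>=1)=1 -> 111
Step 3: G0=(1+1>=1)=1 G1=G1|G0=1|1=1 G2=(1+1>=1)=1 -> 111
Fixed point reached at step 2: 111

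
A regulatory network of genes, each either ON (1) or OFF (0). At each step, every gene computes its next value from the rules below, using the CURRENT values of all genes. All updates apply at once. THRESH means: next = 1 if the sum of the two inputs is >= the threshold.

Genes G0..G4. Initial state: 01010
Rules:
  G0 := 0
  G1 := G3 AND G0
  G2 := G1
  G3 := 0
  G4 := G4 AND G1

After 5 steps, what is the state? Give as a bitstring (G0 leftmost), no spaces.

Step 1: G0=0(const) G1=G3&G0=1&0=0 G2=G1=1 G3=0(const) G4=G4&G1=0&1=0 -> 00100
Step 2: G0=0(const) G1=G3&G0=0&0=0 G2=G1=0 G3=0(const) G4=G4&G1=0&0=0 -> 00000
Step 3: G0=0(const) G1=G3&G0=0&0=0 G2=G1=0 G3=0(const) G4=G4&G1=0&0=0 -> 00000
Step 4: G0=0(const) G1=G3&G0=0&0=0 G2=G1=0 G3=0(const) G4=G4&G1=0&0=0 -> 00000
Step 5: G0=0(const) G1=G3&G0=0&0=0 G2=G1=0 G3=0(const) G4=G4&G1=0&0=0 -> 00000

00000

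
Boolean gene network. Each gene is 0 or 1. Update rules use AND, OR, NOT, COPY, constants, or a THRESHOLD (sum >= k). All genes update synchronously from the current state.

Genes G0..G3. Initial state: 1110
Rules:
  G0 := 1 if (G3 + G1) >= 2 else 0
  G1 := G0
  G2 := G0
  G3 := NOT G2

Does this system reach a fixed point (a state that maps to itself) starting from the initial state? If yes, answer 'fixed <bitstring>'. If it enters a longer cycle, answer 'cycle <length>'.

Step 0: 1110
Step 1: G0=(0+1>=2)=0 G1=G0=1 G2=G0=1 G3=NOT G2=NOT 1=0 -> 0110
Step 2: G0=(0+1>=2)=0 G1=G0=0 G2=G0=0 G3=NOT G2=NOT 1=0 -> 0000
Step 3: G0=(0+0>=2)=0 G1=G0=0 G2=G0=0 G3=NOT G2=NOT 0=1 -> 0001
Step 4: G0=(1+0>=2)=0 G1=G0=0 G2=G0=0 G3=NOT G2=NOT 0=1 -> 0001
Fixed point reached at step 3: 0001

Answer: fixed 0001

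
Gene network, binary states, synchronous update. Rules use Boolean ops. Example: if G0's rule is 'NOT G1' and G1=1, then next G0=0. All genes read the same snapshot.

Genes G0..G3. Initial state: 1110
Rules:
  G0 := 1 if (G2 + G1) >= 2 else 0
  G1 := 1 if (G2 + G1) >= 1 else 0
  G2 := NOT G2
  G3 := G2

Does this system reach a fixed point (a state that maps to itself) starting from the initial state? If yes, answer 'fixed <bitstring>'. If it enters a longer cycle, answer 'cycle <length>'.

Step 0: 1110
Step 1: G0=(1+1>=2)=1 G1=(1+1>=1)=1 G2=NOT G2=NOT 1=0 G3=G2=1 -> 1101
Step 2: G0=(0+1>=2)=0 G1=(0+1>=1)=1 G2=NOT G2=NOT 0=1 G3=G2=0 -> 0110
Step 3: G0=(1+1>=2)=1 G1=(1+1>=1)=1 G2=NOT G2=NOT 1=0 G3=G2=1 -> 1101
Cycle of length 2 starting at step 1 -> no fixed point

Answer: cycle 2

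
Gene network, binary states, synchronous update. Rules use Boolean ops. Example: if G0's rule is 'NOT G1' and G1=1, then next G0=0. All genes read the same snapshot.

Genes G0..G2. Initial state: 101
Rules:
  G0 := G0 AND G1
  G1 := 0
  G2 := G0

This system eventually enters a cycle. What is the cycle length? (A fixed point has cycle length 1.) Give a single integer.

Step 0: 101
Step 1: G0=G0&G1=1&0=0 G1=0(const) G2=G0=1 -> 001
Step 2: G0=G0&G1=0&0=0 G1=0(const) G2=G0=0 -> 000
Step 3: G0=G0&G1=0&0=0 G1=0(const) G2=G0=0 -> 000
State from step 3 equals state from step 2 -> cycle length 1

Answer: 1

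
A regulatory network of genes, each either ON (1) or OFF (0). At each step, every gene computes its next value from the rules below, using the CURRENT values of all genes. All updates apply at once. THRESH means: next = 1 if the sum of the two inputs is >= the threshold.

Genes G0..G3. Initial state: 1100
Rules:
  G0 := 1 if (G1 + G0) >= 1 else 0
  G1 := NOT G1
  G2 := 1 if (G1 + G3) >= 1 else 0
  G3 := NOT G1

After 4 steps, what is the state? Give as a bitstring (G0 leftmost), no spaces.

Step 1: G0=(1+1>=1)=1 G1=NOT G1=NOT 1=0 G2=(1+0>=1)=1 G3=NOT G1=NOT 1=0 -> 1010
Step 2: G0=(0+1>=1)=1 G1=NOT G1=NOT 0=1 G2=(0+0>=1)=0 G3=NOT G1=NOT 0=1 -> 1101
Step 3: G0=(1+1>=1)=1 G1=NOT G1=NOT 1=0 G2=(1+1>=1)=1 G3=NOT G1=NOT 1=0 -> 1010
Step 4: G0=(0+1>=1)=1 G1=NOT G1=NOT 0=1 G2=(0+0>=1)=0 G3=NOT G1=NOT 0=1 -> 1101

1101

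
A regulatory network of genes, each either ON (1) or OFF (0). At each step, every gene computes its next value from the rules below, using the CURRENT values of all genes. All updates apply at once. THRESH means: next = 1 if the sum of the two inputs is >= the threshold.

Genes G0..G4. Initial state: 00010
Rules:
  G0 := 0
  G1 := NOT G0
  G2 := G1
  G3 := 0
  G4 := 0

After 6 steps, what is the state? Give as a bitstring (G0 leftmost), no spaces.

Step 1: G0=0(const) G1=NOT G0=NOT 0=1 G2=G1=0 G3=0(const) G4=0(const) -> 01000
Step 2: G0=0(const) G1=NOT G0=NOT 0=1 G2=G1=1 G3=0(const) G4=0(const) -> 01100
Step 3: G0=0(const) G1=NOT G0=NOT 0=1 G2=G1=1 G3=0(const) G4=0(const) -> 01100
Step 4: G0=0(const) G1=NOT G0=NOT 0=1 G2=G1=1 G3=0(const) G4=0(const) -> 01100
Step 5: G0=0(const) G1=NOT G0=NOT 0=1 G2=G1=1 G3=0(const) G4=0(const) -> 01100
Step 6: G0=0(const) G1=NOT G0=NOT 0=1 G2=G1=1 G3=0(const) G4=0(const) -> 01100

01100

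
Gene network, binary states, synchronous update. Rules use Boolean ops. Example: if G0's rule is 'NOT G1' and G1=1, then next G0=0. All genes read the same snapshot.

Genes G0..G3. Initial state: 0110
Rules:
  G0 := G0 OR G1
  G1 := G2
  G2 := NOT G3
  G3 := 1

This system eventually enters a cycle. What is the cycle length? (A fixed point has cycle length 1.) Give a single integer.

Answer: 1

Derivation:
Step 0: 0110
Step 1: G0=G0|G1=0|1=1 G1=G2=1 G2=NOT G3=NOT 0=1 G3=1(const) -> 1111
Step 2: G0=G0|G1=1|1=1 G1=G2=1 G2=NOT G3=NOT 1=0 G3=1(const) -> 1101
Step 3: G0=G0|G1=1|1=1 G1=G2=0 G2=NOT G3=NOT 1=0 G3=1(const) -> 1001
Step 4: G0=G0|G1=1|0=1 G1=G2=0 G2=NOT G3=NOT 1=0 G3=1(const) -> 1001
State from step 4 equals state from step 3 -> cycle length 1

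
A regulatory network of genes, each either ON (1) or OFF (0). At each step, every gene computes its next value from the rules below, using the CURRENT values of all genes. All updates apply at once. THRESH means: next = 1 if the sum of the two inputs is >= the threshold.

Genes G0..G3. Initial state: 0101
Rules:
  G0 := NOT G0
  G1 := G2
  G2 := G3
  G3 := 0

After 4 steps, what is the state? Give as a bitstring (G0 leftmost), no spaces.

Step 1: G0=NOT G0=NOT 0=1 G1=G2=0 G2=G3=1 G3=0(const) -> 1010
Step 2: G0=NOT G0=NOT 1=0 G1=G2=1 G2=G3=0 G3=0(const) -> 0100
Step 3: G0=NOT G0=NOT 0=1 G1=G2=0 G2=G3=0 G3=0(const) -> 1000
Step 4: G0=NOT G0=NOT 1=0 G1=G2=0 G2=G3=0 G3=0(const) -> 0000

0000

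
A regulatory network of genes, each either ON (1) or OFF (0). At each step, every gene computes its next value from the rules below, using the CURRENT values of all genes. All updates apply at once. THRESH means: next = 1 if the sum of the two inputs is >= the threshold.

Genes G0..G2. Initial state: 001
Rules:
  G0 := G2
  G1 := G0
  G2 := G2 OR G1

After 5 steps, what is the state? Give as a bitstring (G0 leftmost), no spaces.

Step 1: G0=G2=1 G1=G0=0 G2=G2|G1=1|0=1 -> 101
Step 2: G0=G2=1 G1=G0=1 G2=G2|G1=1|0=1 -> 111
Step 3: G0=G2=1 G1=G0=1 G2=G2|G1=1|1=1 -> 111
Step 4: G0=G2=1 G1=G0=1 G2=G2|G1=1|1=1 -> 111
Step 5: G0=G2=1 G1=G0=1 G2=G2|G1=1|1=1 -> 111

111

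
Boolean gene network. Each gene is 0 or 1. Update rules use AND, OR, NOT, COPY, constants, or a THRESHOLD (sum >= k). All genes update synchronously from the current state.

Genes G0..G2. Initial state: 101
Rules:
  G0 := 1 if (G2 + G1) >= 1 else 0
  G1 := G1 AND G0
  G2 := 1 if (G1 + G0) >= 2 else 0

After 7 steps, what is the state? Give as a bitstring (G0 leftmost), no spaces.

Step 1: G0=(1+0>=1)=1 G1=G1&G0=0&1=0 G2=(0+1>=2)=0 -> 100
Step 2: G0=(0+0>=1)=0 G1=G1&G0=0&1=0 G2=(0+1>=2)=0 -> 000
Step 3: G0=(0+0>=1)=0 G1=G1&G0=0&0=0 G2=(0+0>=2)=0 -> 000
Step 4: G0=(0+0>=1)=0 G1=G1&G0=0&0=0 G2=(0+0>=2)=0 -> 000
Step 5: G0=(0+0>=1)=0 G1=G1&G0=0&0=0 G2=(0+0>=2)=0 -> 000
Step 6: G0=(0+0>=1)=0 G1=G1&G0=0&0=0 G2=(0+0>=2)=0 -> 000
Step 7: G0=(0+0>=1)=0 G1=G1&G0=0&0=0 G2=(0+0>=2)=0 -> 000

000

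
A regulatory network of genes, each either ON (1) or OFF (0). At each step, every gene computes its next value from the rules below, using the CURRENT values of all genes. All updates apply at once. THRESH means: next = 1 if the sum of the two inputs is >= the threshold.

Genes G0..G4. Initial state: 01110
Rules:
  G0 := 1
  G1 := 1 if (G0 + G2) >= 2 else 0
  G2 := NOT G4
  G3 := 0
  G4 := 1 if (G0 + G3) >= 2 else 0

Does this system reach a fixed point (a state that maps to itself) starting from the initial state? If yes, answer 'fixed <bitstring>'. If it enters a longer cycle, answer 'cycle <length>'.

Step 0: 01110
Step 1: G0=1(const) G1=(0+1>=2)=0 G2=NOT G4=NOT 0=1 G3=0(const) G4=(0+1>=2)=0 -> 10100
Step 2: G0=1(const) G1=(1+1>=2)=1 G2=NOT G4=NOT 0=1 G3=0(const) G4=(1+0>=2)=0 -> 11100
Step 3: G0=1(const) G1=(1+1>=2)=1 G2=NOT G4=NOT 0=1 G3=0(const) G4=(1+0>=2)=0 -> 11100
Fixed point reached at step 2: 11100

Answer: fixed 11100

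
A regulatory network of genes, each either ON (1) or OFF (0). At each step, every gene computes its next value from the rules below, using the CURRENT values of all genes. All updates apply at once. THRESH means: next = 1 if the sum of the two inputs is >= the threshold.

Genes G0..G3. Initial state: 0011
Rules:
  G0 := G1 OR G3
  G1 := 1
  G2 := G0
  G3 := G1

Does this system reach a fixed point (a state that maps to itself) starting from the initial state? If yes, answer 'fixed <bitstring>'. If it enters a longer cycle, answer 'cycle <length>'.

Step 0: 0011
Step 1: G0=G1|G3=0|1=1 G1=1(const) G2=G0=0 G3=G1=0 -> 1100
Step 2: G0=G1|G3=1|0=1 G1=1(const) G2=G0=1 G3=G1=1 -> 1111
Step 3: G0=G1|G3=1|1=1 G1=1(const) G2=G0=1 G3=G1=1 -> 1111
Fixed point reached at step 2: 1111

Answer: fixed 1111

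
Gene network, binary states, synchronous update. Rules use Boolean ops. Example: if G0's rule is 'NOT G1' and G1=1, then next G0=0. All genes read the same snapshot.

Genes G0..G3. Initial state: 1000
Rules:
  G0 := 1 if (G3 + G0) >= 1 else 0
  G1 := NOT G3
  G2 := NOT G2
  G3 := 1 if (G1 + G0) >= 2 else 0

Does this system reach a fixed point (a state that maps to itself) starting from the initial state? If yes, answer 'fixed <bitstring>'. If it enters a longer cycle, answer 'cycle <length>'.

Step 0: 1000
Step 1: G0=(0+1>=1)=1 G1=NOT G3=NOT 0=1 G2=NOT G2=NOT 0=1 G3=(0+1>=2)=0 -> 1110
Step 2: G0=(0+1>=1)=1 G1=NOT G3=NOT 0=1 G2=NOT G2=NOT 1=0 G3=(1+1>=2)=1 -> 1101
Step 3: G0=(1+1>=1)=1 G1=NOT G3=NOT 1=0 G2=NOT G2=NOT 0=1 G3=(1+1>=2)=1 -> 1011
Step 4: G0=(1+1>=1)=1 G1=NOT G3=NOT 1=0 G2=NOT G2=NOT 1=0 G3=(0+1>=2)=0 -> 1000
Cycle of length 4 starting at step 0 -> no fixed point

Answer: cycle 4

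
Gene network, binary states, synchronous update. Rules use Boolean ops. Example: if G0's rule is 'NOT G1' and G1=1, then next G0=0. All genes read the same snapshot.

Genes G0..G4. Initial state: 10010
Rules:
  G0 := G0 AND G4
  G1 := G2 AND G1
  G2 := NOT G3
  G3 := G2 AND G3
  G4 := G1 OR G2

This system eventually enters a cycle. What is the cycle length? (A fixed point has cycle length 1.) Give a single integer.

Step 0: 10010
Step 1: G0=G0&G4=1&0=0 G1=G2&G1=0&0=0 G2=NOT G3=NOT 1=0 G3=G2&G3=0&1=0 G4=G1|G2=0|0=0 -> 00000
Step 2: G0=G0&G4=0&0=0 G1=G2&G1=0&0=0 G2=NOT G3=NOT 0=1 G3=G2&G3=0&0=0 G4=G1|G2=0|0=0 -> 00100
Step 3: G0=G0&G4=0&0=0 G1=G2&G1=1&0=0 G2=NOT G3=NOT 0=1 G3=G2&G3=1&0=0 G4=G1|G2=0|1=1 -> 00101
Step 4: G0=G0&G4=0&1=0 G1=G2&G1=1&0=0 G2=NOT G3=NOT 0=1 G3=G2&G3=1&0=0 G4=G1|G2=0|1=1 -> 00101
State from step 4 equals state from step 3 -> cycle length 1

Answer: 1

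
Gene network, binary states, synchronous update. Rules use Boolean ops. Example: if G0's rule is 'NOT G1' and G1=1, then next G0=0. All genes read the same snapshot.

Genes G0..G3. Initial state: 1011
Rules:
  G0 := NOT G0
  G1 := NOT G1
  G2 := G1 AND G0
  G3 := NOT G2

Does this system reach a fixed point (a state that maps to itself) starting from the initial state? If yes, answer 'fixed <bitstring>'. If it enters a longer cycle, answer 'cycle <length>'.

Answer: cycle 2

Derivation:
Step 0: 1011
Step 1: G0=NOT G0=NOT 1=0 G1=NOT G1=NOT 0=1 G2=G1&G0=0&1=0 G3=NOT G2=NOT 1=0 -> 0100
Step 2: G0=NOT G0=NOT 0=1 G1=NOT G1=NOT 1=0 G2=G1&G0=1&0=0 G3=NOT G2=NOT 0=1 -> 1001
Step 3: G0=NOT G0=NOT 1=0 G1=NOT G1=NOT 0=1 G2=G1&G0=0&1=0 G3=NOT G2=NOT 0=1 -> 0101
Step 4: G0=NOT G0=NOT 0=1 G1=NOT G1=NOT 1=0 G2=G1&G0=1&0=0 G3=NOT G2=NOT 0=1 -> 1001
Cycle of length 2 starting at step 2 -> no fixed point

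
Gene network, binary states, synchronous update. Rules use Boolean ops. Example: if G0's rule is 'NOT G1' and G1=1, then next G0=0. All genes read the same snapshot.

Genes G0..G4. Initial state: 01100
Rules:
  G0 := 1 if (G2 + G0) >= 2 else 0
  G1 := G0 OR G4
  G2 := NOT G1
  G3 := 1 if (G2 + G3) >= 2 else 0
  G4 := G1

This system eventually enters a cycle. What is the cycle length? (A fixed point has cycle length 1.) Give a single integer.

Step 0: 01100
Step 1: G0=(1+0>=2)=0 G1=G0|G4=0|0=0 G2=NOT G1=NOT 1=0 G3=(1+0>=2)=0 G4=G1=1 -> 00001
Step 2: G0=(0+0>=2)=0 G1=G0|G4=0|1=1 G2=NOT G1=NOT 0=1 G3=(0+0>=2)=0 G4=G1=0 -> 01100
State from step 2 equals state from step 0 -> cycle length 2

Answer: 2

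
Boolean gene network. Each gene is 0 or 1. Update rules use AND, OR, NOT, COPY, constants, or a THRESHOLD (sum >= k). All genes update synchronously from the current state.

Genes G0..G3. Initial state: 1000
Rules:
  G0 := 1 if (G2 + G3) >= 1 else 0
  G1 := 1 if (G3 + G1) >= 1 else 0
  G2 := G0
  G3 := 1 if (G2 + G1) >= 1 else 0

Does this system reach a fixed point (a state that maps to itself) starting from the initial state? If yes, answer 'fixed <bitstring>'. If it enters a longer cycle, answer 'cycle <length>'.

Step 0: 1000
Step 1: G0=(0+0>=1)=0 G1=(0+0>=1)=0 G2=G0=1 G3=(0+0>=1)=0 -> 0010
Step 2: G0=(1+0>=1)=1 G1=(0+0>=1)=0 G2=G0=0 G3=(1+0>=1)=1 -> 1001
Step 3: G0=(0+1>=1)=1 G1=(1+0>=1)=1 G2=G0=1 G3=(0+0>=1)=0 -> 1110
Step 4: G0=(1+0>=1)=1 G1=(0+1>=1)=1 G2=G0=1 G3=(1+1>=1)=1 -> 1111
Step 5: G0=(1+1>=1)=1 G1=(1+1>=1)=1 G2=G0=1 G3=(1+1>=1)=1 -> 1111
Fixed point reached at step 4: 1111

Answer: fixed 1111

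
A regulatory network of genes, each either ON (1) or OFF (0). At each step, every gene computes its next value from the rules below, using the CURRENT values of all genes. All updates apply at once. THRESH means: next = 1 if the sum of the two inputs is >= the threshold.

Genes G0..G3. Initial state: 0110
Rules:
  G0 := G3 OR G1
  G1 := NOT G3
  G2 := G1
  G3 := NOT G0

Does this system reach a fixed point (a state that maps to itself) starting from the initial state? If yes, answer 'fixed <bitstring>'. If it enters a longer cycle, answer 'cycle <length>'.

Step 0: 0110
Step 1: G0=G3|G1=0|1=1 G1=NOT G3=NOT 0=1 G2=G1=1 G3=NOT G0=NOT 0=1 -> 1111
Step 2: G0=G3|G1=1|1=1 G1=NOT G3=NOT 1=0 G2=G1=1 G3=NOT G0=NOT 1=0 -> 1010
Step 3: G0=G3|G1=0|0=0 G1=NOT G3=NOT 0=1 G2=G1=0 G3=NOT G0=NOT 1=0 -> 0100
Step 4: G0=G3|G1=0|1=1 G1=NOT G3=NOT 0=1 G2=G1=1 G3=NOT G0=NOT 0=1 -> 1111
Cycle of length 3 starting at step 1 -> no fixed point

Answer: cycle 3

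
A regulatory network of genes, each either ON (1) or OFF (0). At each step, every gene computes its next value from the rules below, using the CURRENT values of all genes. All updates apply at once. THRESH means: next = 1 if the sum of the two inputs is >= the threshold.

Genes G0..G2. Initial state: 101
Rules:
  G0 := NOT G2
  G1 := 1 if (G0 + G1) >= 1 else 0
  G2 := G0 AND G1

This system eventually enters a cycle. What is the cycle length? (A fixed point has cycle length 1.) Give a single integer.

Step 0: 101
Step 1: G0=NOT G2=NOT 1=0 G1=(1+0>=1)=1 G2=G0&G1=1&0=0 -> 010
Step 2: G0=NOT G2=NOT 0=1 G1=(0+1>=1)=1 G2=G0&G1=0&1=0 -> 110
Step 3: G0=NOT G2=NOT 0=1 G1=(1+1>=1)=1 G2=G0&G1=1&1=1 -> 111
Step 4: G0=NOT G2=NOT 1=0 G1=(1+1>=1)=1 G2=G0&G1=1&1=1 -> 011
Step 5: G0=NOT G2=NOT 1=0 G1=(0+1>=1)=1 G2=G0&G1=0&1=0 -> 010
State from step 5 equals state from step 1 -> cycle length 4

Answer: 4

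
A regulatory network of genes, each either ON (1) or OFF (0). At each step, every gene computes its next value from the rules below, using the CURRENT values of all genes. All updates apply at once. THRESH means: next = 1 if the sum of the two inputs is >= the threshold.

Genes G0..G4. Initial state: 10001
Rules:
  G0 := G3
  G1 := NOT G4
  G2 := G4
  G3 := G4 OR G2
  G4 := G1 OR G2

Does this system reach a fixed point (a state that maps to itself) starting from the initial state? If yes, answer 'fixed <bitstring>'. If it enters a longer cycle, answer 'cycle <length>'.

Step 0: 10001
Step 1: G0=G3=0 G1=NOT G4=NOT 1=0 G2=G4=1 G3=G4|G2=1|0=1 G4=G1|G2=0|0=0 -> 00110
Step 2: G0=G3=1 G1=NOT G4=NOT 0=1 G2=G4=0 G3=G4|G2=0|1=1 G4=G1|G2=0|1=1 -> 11011
Step 3: G0=G3=1 G1=NOT G4=NOT 1=0 G2=G4=1 G3=G4|G2=1|0=1 G4=G1|G2=1|0=1 -> 10111
Step 4: G0=G3=1 G1=NOT G4=NOT 1=0 G2=G4=1 G3=G4|G2=1|1=1 G4=G1|G2=0|1=1 -> 10111
Fixed point reached at step 3: 10111

Answer: fixed 10111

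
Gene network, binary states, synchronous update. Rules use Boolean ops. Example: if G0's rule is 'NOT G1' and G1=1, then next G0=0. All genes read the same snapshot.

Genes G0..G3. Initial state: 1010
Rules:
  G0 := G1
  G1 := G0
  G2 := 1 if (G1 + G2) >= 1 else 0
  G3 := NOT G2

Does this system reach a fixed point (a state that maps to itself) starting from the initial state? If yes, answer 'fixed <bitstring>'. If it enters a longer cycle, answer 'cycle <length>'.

Step 0: 1010
Step 1: G0=G1=0 G1=G0=1 G2=(0+1>=1)=1 G3=NOT G2=NOT 1=0 -> 0110
Step 2: G0=G1=1 G1=G0=0 G2=(1+1>=1)=1 G3=NOT G2=NOT 1=0 -> 1010
Cycle of length 2 starting at step 0 -> no fixed point

Answer: cycle 2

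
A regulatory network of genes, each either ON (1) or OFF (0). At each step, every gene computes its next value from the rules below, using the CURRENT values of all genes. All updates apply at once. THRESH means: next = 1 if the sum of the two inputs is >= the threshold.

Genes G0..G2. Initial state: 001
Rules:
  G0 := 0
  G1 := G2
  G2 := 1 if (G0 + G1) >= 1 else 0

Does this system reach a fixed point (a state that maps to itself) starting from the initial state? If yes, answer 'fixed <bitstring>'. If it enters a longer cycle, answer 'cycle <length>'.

Answer: cycle 2

Derivation:
Step 0: 001
Step 1: G0=0(const) G1=G2=1 G2=(0+0>=1)=0 -> 010
Step 2: G0=0(const) G1=G2=0 G2=(0+1>=1)=1 -> 001
Cycle of length 2 starting at step 0 -> no fixed point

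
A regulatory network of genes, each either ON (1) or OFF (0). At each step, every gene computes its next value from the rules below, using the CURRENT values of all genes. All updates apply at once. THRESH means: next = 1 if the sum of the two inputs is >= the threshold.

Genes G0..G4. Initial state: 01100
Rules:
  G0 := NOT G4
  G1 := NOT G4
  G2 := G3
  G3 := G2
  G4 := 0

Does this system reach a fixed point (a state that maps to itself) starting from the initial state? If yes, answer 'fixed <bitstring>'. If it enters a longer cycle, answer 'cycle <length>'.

Step 0: 01100
Step 1: G0=NOT G4=NOT 0=1 G1=NOT G4=NOT 0=1 G2=G3=0 G3=G2=1 G4=0(const) -> 11010
Step 2: G0=NOT G4=NOT 0=1 G1=NOT G4=NOT 0=1 G2=G3=1 G3=G2=0 G4=0(const) -> 11100
Step 3: G0=NOT G4=NOT 0=1 G1=NOT G4=NOT 0=1 G2=G3=0 G3=G2=1 G4=0(const) -> 11010
Cycle of length 2 starting at step 1 -> no fixed point

Answer: cycle 2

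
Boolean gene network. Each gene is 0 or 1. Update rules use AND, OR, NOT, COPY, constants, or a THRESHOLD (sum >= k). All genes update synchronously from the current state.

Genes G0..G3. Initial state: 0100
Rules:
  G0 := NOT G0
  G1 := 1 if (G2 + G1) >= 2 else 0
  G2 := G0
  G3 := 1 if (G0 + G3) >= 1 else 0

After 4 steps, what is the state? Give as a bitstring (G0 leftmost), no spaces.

Step 1: G0=NOT G0=NOT 0=1 G1=(0+1>=2)=0 G2=G0=0 G3=(0+0>=1)=0 -> 1000
Step 2: G0=NOT G0=NOT 1=0 G1=(0+0>=2)=0 G2=G0=1 G3=(1+0>=1)=1 -> 0011
Step 3: G0=NOT G0=NOT 0=1 G1=(1+0>=2)=0 G2=G0=0 G3=(0+1>=1)=1 -> 1001
Step 4: G0=NOT G0=NOT 1=0 G1=(0+0>=2)=0 G2=G0=1 G3=(1+1>=1)=1 -> 0011

0011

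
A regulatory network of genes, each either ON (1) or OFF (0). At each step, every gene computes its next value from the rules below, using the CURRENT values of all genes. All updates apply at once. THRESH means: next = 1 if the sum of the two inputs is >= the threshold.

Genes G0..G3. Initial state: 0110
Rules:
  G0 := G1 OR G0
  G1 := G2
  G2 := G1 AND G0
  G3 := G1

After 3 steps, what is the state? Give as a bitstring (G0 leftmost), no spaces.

Step 1: G0=G1|G0=1|0=1 G1=G2=1 G2=G1&G0=1&0=0 G3=G1=1 -> 1101
Step 2: G0=G1|G0=1|1=1 G1=G2=0 G2=G1&G0=1&1=1 G3=G1=1 -> 1011
Step 3: G0=G1|G0=0|1=1 G1=G2=1 G2=G1&G0=0&1=0 G3=G1=0 -> 1100

1100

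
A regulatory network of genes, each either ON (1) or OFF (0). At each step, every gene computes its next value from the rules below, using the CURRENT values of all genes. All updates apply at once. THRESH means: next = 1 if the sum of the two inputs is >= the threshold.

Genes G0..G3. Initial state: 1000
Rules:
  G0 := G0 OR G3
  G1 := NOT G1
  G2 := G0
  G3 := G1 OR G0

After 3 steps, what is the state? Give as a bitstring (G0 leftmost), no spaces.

Step 1: G0=G0|G3=1|0=1 G1=NOT G1=NOT 0=1 G2=G0=1 G3=G1|G0=0|1=1 -> 1111
Step 2: G0=G0|G3=1|1=1 G1=NOT G1=NOT 1=0 G2=G0=1 G3=G1|G0=1|1=1 -> 1011
Step 3: G0=G0|G3=1|1=1 G1=NOT G1=NOT 0=1 G2=G0=1 G3=G1|G0=0|1=1 -> 1111

1111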